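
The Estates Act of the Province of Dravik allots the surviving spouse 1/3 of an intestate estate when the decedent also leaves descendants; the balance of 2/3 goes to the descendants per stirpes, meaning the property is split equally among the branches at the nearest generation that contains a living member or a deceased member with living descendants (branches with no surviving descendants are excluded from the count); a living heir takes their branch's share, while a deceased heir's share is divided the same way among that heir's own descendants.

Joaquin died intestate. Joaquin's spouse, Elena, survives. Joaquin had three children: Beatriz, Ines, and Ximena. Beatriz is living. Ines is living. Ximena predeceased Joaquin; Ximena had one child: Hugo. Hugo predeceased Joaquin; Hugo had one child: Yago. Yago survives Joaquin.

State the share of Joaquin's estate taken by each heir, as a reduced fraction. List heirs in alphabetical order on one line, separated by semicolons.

Beatriz 2/9; Elena 1/3; Ines 2/9; Yago 2/9

Elena, as surviving spouse, takes 1/3.
The remaining 2/3 passes to Joaquin's descendants per stirpes.
The 2/3 is divided into 3 equal shares of 2/9 among Beatriz, Ines, Ximena.
Beatriz is living and takes 2/9.
Ines is living and takes 2/9.
Ximena predeceased; the 2/9 allotted to Ximena's branch passes to Ximena's issue by representation.
Hugo's line is the sole branch at this level, so the full 2/9 passes to Hugo's issue by representation.
Yago is the sole taker at this level and receives the full 2/9.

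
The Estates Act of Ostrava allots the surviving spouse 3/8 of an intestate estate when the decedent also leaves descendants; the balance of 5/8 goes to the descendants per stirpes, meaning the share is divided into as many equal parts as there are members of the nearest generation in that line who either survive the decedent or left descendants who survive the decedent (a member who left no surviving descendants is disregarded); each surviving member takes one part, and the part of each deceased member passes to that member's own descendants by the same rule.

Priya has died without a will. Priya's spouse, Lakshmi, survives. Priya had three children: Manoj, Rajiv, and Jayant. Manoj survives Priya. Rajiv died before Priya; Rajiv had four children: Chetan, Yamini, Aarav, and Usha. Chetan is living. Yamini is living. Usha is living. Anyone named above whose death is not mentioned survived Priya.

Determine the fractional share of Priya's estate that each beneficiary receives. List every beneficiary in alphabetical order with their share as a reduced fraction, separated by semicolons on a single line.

Lakshmi, as surviving spouse, takes 3/8.
The remaining 5/8 passes to Priya's descendants per stirpes.
The 5/8 is divided into 3 equal shares of 5/24 among Manoj, Rajiv, Jayant.
Manoj is living and takes 5/24.
Rajiv predeceased; the 5/24 allotted to Rajiv's branch passes to Rajiv's issue by representation.
The 5/24 is divided into 4 equal shares of 5/96 among Chetan, Yamini, Aarav, Usha.
Chetan is living and takes 5/96.
Yamini is living and takes 5/96.
Aarav is living and takes 5/96.
Usha is living and takes 5/96.
Jayant is living and takes 5/24.

Aarav 5/96; Chetan 5/96; Jayant 5/24; Lakshmi 3/8; Manoj 5/24; Usha 5/96; Yamini 5/96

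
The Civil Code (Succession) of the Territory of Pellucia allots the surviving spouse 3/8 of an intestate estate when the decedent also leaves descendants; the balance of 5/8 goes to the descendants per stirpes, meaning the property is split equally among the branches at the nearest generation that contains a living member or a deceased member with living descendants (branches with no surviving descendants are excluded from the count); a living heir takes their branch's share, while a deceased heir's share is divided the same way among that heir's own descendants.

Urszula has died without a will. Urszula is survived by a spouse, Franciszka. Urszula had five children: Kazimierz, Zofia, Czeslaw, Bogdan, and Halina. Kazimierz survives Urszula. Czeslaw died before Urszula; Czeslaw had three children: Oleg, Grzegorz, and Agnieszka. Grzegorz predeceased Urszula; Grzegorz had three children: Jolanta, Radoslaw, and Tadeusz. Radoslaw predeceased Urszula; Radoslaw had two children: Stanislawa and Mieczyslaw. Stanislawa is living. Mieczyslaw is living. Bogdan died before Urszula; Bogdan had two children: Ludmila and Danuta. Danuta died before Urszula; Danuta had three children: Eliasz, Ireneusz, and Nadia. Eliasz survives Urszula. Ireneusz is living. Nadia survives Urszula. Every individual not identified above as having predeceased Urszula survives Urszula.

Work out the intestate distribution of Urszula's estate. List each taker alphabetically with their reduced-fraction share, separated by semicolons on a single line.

Franciszka, as surviving spouse, takes 3/8.
The remaining 5/8 passes to Urszula's descendants per stirpes.
The 5/8 is divided into 5 equal shares of 1/8 among Kazimierz, Zofia, Czeslaw, Bogdan, Halina.
Kazimierz is living and takes 1/8.
Zofia is living and takes 1/8.
Czeslaw predeceased; the 1/8 allotted to Czeslaw's branch passes to Czeslaw's issue by representation.
The 1/8 is divided into 3 equal shares of 1/24 among Oleg, Grzegorz, Agnieszka.
Oleg is living and takes 1/24.
Grzegorz predeceased; the 1/24 allotted to Grzegorz's branch passes to Grzegorz's issue by representation.
The 1/24 is divided into 3 equal shares of 1/72 among Jolanta, Radoslaw, Tadeusz.
Jolanta is living and takes 1/72.
Radoslaw predeceased; the 1/72 allotted to Radoslaw's branch passes to Radoslaw's issue by representation.
The 1/72 is divided into 2 equal shares of 1/144 among Stanislawa, Mieczyslaw.
Stanislawa is living and takes 1/144.
Mieczyslaw is living and takes 1/144.
Tadeusz is living and takes 1/72.
Agnieszka is living and takes 1/24.
Bogdan predeceased; the 1/8 allotted to Bogdan's branch passes to Bogdan's issue by representation.
The 1/8 is divided into 2 equal shares of 1/16 among Ludmila, Danuta.
Ludmila is living and takes 1/16.
Danuta predeceased; the 1/16 allotted to Danuta's branch passes to Danuta's issue by representation.
The 1/16 is divided into 3 equal shares of 1/48 among Eliasz, Ireneusz, Nadia.
Eliasz is living and takes 1/48.
Ireneusz is living and takes 1/48.
Nadia is living and takes 1/48.
Halina is living and takes 1/8.

Agnieszka 1/24; Eliasz 1/48; Franciszka 3/8; Halina 1/8; Ireneusz 1/48; Jolanta 1/72; Kazimierz 1/8; Ludmila 1/16; Mieczyslaw 1/144; Nadia 1/48; Oleg 1/24; Stanislawa 1/144; Tadeusz 1/72; Zofia 1/8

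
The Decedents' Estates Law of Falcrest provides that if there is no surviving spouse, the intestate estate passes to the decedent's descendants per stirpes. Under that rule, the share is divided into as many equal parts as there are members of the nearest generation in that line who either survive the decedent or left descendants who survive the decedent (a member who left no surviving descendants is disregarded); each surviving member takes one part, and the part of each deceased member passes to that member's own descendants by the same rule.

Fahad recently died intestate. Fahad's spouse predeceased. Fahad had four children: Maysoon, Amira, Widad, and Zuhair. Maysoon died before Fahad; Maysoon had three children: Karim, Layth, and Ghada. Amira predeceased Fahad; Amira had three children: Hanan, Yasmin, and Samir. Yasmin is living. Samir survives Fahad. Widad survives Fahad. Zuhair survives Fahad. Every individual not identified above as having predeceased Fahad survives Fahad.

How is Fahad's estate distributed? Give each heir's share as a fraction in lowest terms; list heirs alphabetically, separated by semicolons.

Ghada 1/12; Hanan 1/12; Karim 1/12; Layth 1/12; Samir 1/12; Widad 1/4; Yasmin 1/12; Zuhair 1/4

There is no surviving spouse, so the entire estate passes to Fahad's descendants per stirpes.
The estate is divided into 4 equal shares of 1/4 among Maysoon, Amira, Widad, Zuhair.
Maysoon predeceased; the 1/4 allotted to Maysoon's branch passes to Maysoon's issue by representation.
The 1/4 is divided into 3 equal shares of 1/12 among Karim, Layth, Ghada.
Karim is living and takes 1/12.
Layth is living and takes 1/12.
Ghada is living and takes 1/12.
Amira predeceased; the 1/4 allotted to Amira's branch passes to Amira's issue by representation.
The 1/4 is divided into 3 equal shares of 1/12 among Hanan, Yasmin, Samir.
Hanan is living and takes 1/12.
Yasmin is living and takes 1/12.
Samir is living and takes 1/12.
Widad is living and takes 1/4.
Zuhair is living and takes 1/4.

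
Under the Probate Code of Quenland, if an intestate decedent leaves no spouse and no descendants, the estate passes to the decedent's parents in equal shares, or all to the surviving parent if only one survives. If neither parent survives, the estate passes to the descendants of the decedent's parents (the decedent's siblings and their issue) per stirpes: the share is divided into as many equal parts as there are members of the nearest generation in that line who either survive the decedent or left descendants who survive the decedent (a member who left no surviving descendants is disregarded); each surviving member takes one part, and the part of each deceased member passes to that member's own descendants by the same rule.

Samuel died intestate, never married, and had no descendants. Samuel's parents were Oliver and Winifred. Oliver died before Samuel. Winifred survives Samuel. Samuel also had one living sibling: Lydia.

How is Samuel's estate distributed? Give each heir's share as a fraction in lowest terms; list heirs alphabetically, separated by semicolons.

Winifred 1

Only one parent, Winifred, survives, so Winifred takes the entire estate. The siblings take nothing because a surviving parent has priority.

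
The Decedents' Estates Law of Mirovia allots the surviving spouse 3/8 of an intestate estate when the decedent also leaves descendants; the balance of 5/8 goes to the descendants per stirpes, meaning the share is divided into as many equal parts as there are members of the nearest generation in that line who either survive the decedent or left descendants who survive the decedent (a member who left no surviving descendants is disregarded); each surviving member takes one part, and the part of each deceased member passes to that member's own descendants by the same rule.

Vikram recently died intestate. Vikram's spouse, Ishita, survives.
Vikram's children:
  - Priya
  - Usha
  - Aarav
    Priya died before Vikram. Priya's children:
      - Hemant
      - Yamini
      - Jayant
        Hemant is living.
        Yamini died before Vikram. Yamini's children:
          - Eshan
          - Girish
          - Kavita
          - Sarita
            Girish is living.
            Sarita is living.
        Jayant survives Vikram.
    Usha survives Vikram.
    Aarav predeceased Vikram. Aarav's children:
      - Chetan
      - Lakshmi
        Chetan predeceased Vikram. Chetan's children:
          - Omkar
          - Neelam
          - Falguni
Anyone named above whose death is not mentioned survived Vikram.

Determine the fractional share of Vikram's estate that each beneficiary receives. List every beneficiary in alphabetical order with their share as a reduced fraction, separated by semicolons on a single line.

Ishita, as surviving spouse, takes 3/8.
The remaining 5/8 passes to Vikram's descendants per stirpes.
The 5/8 is divided into 3 equal shares of 5/24 among Priya, Usha, Aarav.
Priya predeceased; the 5/24 allotted to Priya's branch passes to Priya's issue by representation.
The 5/24 is divided into 3 equal shares of 5/72 among Hemant, Yamini, Jayant.
Hemant is living and takes 5/72.
Yamini predeceased; the 5/72 allotted to Yamini's branch passes to Yamini's issue by representation.
The 5/72 is divided into 4 equal shares of 5/288 among Eshan, Girish, Kavita, Sarita.
Eshan is living and takes 5/288.
Girish is living and takes 5/288.
Kavita is living and takes 5/288.
Sarita is living and takes 5/288.
Jayant is living and takes 5/72.
Usha is living and takes 5/24.
Aarav predeceased; the 5/24 allotted to Aarav's branch passes to Aarav's issue by representation.
The 5/24 is divided into 2 equal shares of 5/48 among Chetan, Lakshmi.
Chetan predeceased; the 5/48 allotted to Chetan's branch passes to Chetan's issue by representation.
The 5/48 is divided into 3 equal shares of 5/144 among Omkar, Neelam, Falguni.
Omkar is living and takes 5/144.
Neelam is living and takes 5/144.
Falguni is living and takes 5/144.
Lakshmi is living and takes 5/48.

Eshan 5/288; Falguni 5/144; Girish 5/288; Hemant 5/72; Ishita 3/8; Jayant 5/72; Kavita 5/288; Lakshmi 5/48; Neelam 5/144; Omkar 5/144; Sarita 5/288; Usha 5/24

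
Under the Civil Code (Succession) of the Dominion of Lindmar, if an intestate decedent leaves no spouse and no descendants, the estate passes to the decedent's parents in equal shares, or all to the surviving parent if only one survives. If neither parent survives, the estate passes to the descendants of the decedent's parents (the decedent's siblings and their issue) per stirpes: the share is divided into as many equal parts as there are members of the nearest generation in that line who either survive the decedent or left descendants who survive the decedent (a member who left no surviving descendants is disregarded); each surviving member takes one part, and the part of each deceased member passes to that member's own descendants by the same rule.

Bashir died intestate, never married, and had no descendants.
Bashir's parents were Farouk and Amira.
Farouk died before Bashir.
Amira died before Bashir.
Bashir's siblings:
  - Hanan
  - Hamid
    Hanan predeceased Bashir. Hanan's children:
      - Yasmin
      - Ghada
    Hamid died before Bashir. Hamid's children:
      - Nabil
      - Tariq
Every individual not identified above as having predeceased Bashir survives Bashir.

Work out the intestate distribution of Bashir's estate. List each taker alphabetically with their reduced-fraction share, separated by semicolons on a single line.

Ghada 1/4; Nabil 1/4; Tariq 1/4; Yasmin 1/4

Neither parent survives and there are no descendants, so the estate passes to Bashir's siblings and their issue per stirpes.
The estate is divided into 2 equal shares of 1/2 among Hanan, Hamid.
Hanan predeceased; the 1/2 allotted to Hanan's branch passes to Hanan's issue by representation.
The 1/2 is divided into 2 equal shares of 1/4 among Yasmin, Ghada.
Yasmin is living and takes 1/4.
Ghada is living and takes 1/4.
Hamid predeceased; the 1/2 allotted to Hamid's branch passes to Hamid's issue by representation.
The 1/2 is divided into 2 equal shares of 1/4 among Nabil, Tariq.
Nabil is living and takes 1/4.
Tariq is living and takes 1/4.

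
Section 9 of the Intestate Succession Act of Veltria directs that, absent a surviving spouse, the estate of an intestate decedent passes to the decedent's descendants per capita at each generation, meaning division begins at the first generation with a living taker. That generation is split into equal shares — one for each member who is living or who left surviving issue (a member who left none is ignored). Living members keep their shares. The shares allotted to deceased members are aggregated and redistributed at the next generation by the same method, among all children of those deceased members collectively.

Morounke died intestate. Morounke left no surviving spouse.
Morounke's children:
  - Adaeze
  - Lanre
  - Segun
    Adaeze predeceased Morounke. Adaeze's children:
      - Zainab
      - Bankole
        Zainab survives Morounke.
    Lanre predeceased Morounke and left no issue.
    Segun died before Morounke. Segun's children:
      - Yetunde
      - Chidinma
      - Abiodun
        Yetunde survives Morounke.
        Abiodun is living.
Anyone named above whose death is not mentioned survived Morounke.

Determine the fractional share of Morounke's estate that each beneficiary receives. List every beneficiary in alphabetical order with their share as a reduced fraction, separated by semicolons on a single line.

Abiodun 1/5; Bankole 1/5; Chidinma 1/5; Yetunde 1/5; Zainab 1/5

There is no surviving spouse, so the entire estate passes to Morounke's descendants per capita at each generation.
No one at generation 1 (Adaeze, Segun) is living; moving to the next generation.
At generation 2 (Zainab, Bankole, Yetunde, Chidinma, Abiodun) there are 5 shares of (1)/5 = 1/5 each.
Living: Zainab, Bankole, Yetunde, Chidinma, and Abiodun — each takes 1/5.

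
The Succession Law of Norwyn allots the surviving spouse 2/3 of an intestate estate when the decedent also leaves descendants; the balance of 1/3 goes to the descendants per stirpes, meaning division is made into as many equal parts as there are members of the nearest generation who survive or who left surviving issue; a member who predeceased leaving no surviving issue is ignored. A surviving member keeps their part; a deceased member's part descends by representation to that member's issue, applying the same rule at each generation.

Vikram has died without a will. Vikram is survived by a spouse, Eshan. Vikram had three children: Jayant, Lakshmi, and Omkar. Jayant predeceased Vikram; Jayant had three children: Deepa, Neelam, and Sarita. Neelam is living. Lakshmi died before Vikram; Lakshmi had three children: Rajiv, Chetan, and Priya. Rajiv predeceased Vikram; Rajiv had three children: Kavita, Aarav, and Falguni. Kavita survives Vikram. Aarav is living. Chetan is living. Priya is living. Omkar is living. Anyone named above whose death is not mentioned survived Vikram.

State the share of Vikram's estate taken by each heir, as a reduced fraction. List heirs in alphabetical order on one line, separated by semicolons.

Aarav 1/81; Chetan 1/27; Deepa 1/27; Eshan 2/3; Falguni 1/81; Kavita 1/81; Neelam 1/27; Omkar 1/9; Priya 1/27; Sarita 1/27

Eshan, as surviving spouse, takes 2/3.
The remaining 1/3 passes to Vikram's descendants per stirpes.
The 1/3 is divided into 3 equal shares of 1/9 among Jayant, Lakshmi, Omkar.
Jayant predeceased; the 1/9 allotted to Jayant's branch passes to Jayant's issue by representation.
The 1/9 is divided into 3 equal shares of 1/27 among Deepa, Neelam, Sarita.
Deepa is living and takes 1/27.
Neelam is living and takes 1/27.
Sarita is living and takes 1/27.
Lakshmi predeceased; the 1/9 allotted to Lakshmi's branch passes to Lakshmi's issue by representation.
The 1/9 is divided into 3 equal shares of 1/27 among Rajiv, Chetan, Priya.
Rajiv predeceased; the 1/27 allotted to Rajiv's branch passes to Rajiv's issue by representation.
The 1/27 is divided into 3 equal shares of 1/81 among Kavita, Aarav, Falguni.
Kavita is living and takes 1/81.
Aarav is living and takes 1/81.
Falguni is living and takes 1/81.
Chetan is living and takes 1/27.
Priya is living and takes 1/27.
Omkar is living and takes 1/9.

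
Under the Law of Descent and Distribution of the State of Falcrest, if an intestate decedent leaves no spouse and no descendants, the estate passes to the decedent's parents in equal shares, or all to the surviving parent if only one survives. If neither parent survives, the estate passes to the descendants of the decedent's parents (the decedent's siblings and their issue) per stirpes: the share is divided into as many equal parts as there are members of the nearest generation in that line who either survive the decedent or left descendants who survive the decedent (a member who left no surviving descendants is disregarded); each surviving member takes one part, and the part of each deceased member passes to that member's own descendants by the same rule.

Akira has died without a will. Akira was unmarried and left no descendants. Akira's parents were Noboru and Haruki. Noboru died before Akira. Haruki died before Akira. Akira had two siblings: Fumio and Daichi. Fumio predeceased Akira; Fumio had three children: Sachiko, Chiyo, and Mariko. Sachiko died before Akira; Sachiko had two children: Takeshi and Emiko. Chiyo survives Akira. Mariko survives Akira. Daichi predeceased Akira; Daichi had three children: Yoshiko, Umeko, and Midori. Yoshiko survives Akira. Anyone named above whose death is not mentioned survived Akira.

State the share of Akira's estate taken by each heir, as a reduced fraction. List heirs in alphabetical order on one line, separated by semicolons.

Neither parent survives and there are no descendants, so the estate passes to Akira's siblings and their issue per stirpes.
The estate is divided into 2 equal shares of 1/2 among Fumio, Daichi.
Fumio predeceased; the 1/2 allotted to Fumio's branch passes to Fumio's issue by representation.
The 1/2 is divided into 3 equal shares of 1/6 among Sachiko, Chiyo, Mariko.
Sachiko predeceased; the 1/6 allotted to Sachiko's branch passes to Sachiko's issue by representation.
The 1/6 is divided into 2 equal shares of 1/12 among Takeshi, Emiko.
Takeshi is living and takes 1/12.
Emiko is living and takes 1/12.
Chiyo is living and takes 1/6.
Mariko is living and takes 1/6.
Daichi predeceased; the 1/2 allotted to Daichi's branch passes to Daichi's issue by representation.
The 1/2 is divided into 3 equal shares of 1/6 among Yoshiko, Umeko, Midori.
Yoshiko is living and takes 1/6.
Umeko is living and takes 1/6.
Midori is living and takes 1/6.

Chiyo 1/6; Emiko 1/12; Mariko 1/6; Midori 1/6; Takeshi 1/12; Umeko 1/6; Yoshiko 1/6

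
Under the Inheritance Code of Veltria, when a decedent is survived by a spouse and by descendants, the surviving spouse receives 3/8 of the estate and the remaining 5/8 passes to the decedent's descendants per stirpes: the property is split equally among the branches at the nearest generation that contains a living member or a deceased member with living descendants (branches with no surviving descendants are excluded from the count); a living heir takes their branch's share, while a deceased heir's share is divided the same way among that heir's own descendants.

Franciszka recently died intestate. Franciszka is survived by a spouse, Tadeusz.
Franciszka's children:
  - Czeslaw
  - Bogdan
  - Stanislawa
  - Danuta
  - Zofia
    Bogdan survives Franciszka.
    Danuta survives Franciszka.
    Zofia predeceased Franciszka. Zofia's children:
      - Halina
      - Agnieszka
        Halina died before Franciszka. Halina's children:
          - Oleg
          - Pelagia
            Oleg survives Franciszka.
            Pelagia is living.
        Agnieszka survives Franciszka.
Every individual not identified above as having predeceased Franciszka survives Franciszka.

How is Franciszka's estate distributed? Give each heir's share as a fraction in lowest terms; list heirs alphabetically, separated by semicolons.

Tadeusz, as surviving spouse, takes 3/8.
The remaining 5/8 passes to Franciszka's descendants per stirpes.
The 5/8 is divided into 5 equal shares of 1/8 among Czeslaw, Bogdan, Stanislawa, Danuta, Zofia.
Czeslaw is living and takes 1/8.
Bogdan is living and takes 1/8.
Stanislawa is living and takes 1/8.
Danuta is living and takes 1/8.
Zofia predeceased; the 1/8 allotted to Zofia's branch passes to Zofia's issue by representation.
The 1/8 is divided into 2 equal shares of 1/16 among Halina, Agnieszka.
Halina predeceased; the 1/16 allotted to Halina's branch passes to Halina's issue by representation.
The 1/16 is divided into 2 equal shares of 1/32 among Oleg, Pelagia.
Oleg is living and takes 1/32.
Pelagia is living and takes 1/32.
Agnieszka is living and takes 1/16.

Agnieszka 1/16; Bogdan 1/8; Czeslaw 1/8; Danuta 1/8; Oleg 1/32; Pelagia 1/32; Stanislawa 1/8; Tadeusz 3/8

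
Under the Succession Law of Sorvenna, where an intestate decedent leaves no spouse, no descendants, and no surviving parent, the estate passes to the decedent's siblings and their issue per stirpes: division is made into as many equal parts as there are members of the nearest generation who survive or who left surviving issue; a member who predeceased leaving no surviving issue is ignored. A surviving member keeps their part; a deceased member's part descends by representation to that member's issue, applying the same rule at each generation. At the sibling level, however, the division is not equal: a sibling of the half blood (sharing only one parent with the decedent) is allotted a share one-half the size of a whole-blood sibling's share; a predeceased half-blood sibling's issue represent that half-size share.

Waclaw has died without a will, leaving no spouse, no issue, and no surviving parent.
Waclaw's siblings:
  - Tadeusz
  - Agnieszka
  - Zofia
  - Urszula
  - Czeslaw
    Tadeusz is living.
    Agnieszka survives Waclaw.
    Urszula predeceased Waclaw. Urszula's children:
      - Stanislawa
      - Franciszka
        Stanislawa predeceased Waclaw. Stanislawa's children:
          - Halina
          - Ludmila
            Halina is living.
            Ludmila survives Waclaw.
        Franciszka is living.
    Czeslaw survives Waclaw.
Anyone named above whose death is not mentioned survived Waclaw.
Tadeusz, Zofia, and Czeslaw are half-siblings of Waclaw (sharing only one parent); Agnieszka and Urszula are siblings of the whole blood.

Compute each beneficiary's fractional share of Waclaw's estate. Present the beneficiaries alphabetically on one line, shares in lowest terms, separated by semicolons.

Agnieszka 2/7; Czeslaw 1/7; Franciszka 1/7; Halina 1/14; Ludmila 1/14; Tadeusz 1/7; Zofia 1/7

No spouse, descendants, or parent survives, so the estate passes to Waclaw's siblings per stirpes.
Half-blood siblings count for one-half the weight of whole-blood siblings at the initial division.
Dividing 1 in proportion to weights (total weight 7/2): Tadeusz (weight 1/2) → 1/7; Agnieszka (weight 1) → 2/7; Zofia (weight 1/2) → 1/7; Urszula (weight 1) → 2/7; Czeslaw (weight 1/2) → 1/7.
Tadeusz is living and takes 1/7.
Agnieszka is living and takes 2/7.
Zofia is living and takes 1/7.
Urszula predeceased; the 2/7 allotted to Urszula's branch passes to Urszula's issue by representation.
The 2/7 is divided into 2 equal shares of 1/7 among Stanislawa, Franciszka.
Stanislawa predeceased; the 1/7 allotted to Stanislawa's branch passes to Stanislawa's issue by representation.
The 1/7 is divided into 2 equal shares of 1/14 among Halina, Ludmila.
Halina is living and takes 1/14.
Ludmila is living and takes 1/14.
Franciszka is living and takes 1/7.
Czeslaw is living and takes 1/7.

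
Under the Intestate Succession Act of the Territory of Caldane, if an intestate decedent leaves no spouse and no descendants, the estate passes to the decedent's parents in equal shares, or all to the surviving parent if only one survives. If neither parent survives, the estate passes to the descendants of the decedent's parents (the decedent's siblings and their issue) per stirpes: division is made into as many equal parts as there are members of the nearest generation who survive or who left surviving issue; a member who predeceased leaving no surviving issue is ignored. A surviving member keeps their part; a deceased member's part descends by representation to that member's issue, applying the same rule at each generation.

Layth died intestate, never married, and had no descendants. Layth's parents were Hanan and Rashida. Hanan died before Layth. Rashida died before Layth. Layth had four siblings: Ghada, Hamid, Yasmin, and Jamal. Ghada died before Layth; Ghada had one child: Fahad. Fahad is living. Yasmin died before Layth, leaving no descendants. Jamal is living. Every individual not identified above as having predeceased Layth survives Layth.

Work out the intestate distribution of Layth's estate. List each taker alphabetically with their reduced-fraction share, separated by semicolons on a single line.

Neither parent survives and there are no descendants, so the estate passes to Layth's siblings and their issue per stirpes.
Yasmin left no surviving issue, so that branch lapses and is disregarded.
The estate is divided into 3 equal shares of 1/3 among Ghada, Hamid, Jamal.
Ghada predeceased; the 1/3 allotted to Ghada's branch passes to Ghada's issue by representation.
Fahad is the sole taker at this level and receives the full 1/3.
Hamid is living and takes 1/3.
Jamal is living and takes 1/3.

Fahad 1/3; Hamid 1/3; Jamal 1/3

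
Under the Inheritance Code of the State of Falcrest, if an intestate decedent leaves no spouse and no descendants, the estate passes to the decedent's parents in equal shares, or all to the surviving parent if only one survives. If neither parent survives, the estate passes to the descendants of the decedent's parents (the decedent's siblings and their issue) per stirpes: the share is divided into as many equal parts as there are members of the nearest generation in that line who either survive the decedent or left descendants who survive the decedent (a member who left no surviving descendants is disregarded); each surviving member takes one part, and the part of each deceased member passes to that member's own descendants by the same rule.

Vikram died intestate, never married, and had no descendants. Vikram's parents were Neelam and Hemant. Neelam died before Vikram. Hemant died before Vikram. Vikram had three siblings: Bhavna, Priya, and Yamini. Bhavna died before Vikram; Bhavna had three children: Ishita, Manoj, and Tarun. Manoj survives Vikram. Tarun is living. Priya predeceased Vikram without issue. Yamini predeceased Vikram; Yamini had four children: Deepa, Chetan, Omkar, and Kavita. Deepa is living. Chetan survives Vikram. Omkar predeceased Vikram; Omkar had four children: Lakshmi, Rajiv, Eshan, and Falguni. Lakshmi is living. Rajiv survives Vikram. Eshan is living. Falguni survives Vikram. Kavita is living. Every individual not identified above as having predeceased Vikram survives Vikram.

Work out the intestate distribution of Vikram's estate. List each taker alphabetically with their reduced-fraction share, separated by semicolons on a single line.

Chetan 1/8; Deepa 1/8; Eshan 1/32; Falguni 1/32; Ishita 1/6; Kavita 1/8; Lakshmi 1/32; Manoj 1/6; Rajiv 1/32; Tarun 1/6

Neither parent survives and there are no descendants, so the estate passes to Vikram's siblings and their issue per stirpes.
Priya left no surviving issue, so that branch lapses and is disregarded.
The estate is divided into 2 equal shares of 1/2 among Bhavna, Yamini.
Bhavna predeceased; the 1/2 allotted to Bhavna's branch passes to Bhavna's issue by representation.
The 1/2 is divided into 3 equal shares of 1/6 among Ishita, Manoj, Tarun.
Ishita is living and takes 1/6.
Manoj is living and takes 1/6.
Tarun is living and takes 1/6.
Yamini predeceased; the 1/2 allotted to Yamini's branch passes to Yamini's issue by representation.
The 1/2 is divided into 4 equal shares of 1/8 among Deepa, Chetan, Omkar, Kavita.
Deepa is living and takes 1/8.
Chetan is living and takes 1/8.
Omkar predeceased; the 1/8 allotted to Omkar's branch passes to Omkar's issue by representation.
The 1/8 is divided into 4 equal shares of 1/32 among Lakshmi, Rajiv, Eshan, Falguni.
Lakshmi is living and takes 1/32.
Rajiv is living and takes 1/32.
Eshan is living and takes 1/32.
Falguni is living and takes 1/32.
Kavita is living and takes 1/8.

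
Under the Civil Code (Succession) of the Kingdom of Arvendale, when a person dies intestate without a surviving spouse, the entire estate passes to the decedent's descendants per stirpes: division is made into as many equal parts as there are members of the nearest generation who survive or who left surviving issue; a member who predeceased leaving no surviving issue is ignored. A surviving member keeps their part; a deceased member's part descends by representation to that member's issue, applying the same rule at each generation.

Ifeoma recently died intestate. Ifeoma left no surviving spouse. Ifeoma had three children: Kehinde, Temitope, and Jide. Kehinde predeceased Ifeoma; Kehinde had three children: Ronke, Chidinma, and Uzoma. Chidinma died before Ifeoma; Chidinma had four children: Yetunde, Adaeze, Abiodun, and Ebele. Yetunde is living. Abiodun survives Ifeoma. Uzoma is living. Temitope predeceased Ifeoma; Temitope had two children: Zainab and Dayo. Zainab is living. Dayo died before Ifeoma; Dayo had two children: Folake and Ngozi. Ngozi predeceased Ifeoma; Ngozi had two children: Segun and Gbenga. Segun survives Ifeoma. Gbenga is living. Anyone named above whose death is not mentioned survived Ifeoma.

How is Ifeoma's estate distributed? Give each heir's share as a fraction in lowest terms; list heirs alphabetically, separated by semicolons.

Abiodun 1/36; Adaeze 1/36; Ebele 1/36; Folake 1/12; Gbenga 1/24; Jide 1/3; Ronke 1/9; Segun 1/24; Uzoma 1/9; Yetunde 1/36; Zainab 1/6

There is no surviving spouse, so the entire estate passes to Ifeoma's descendants per stirpes.
The estate is divided into 3 equal shares of 1/3 among Kehinde, Temitope, Jide.
Kehinde predeceased; the 1/3 allotted to Kehinde's branch passes to Kehinde's issue by representation.
The 1/3 is divided into 3 equal shares of 1/9 among Ronke, Chidinma, Uzoma.
Ronke is living and takes 1/9.
Chidinma predeceased; the 1/9 allotted to Chidinma's branch passes to Chidinma's issue by representation.
The 1/9 is divided into 4 equal shares of 1/36 among Yetunde, Adaeze, Abiodun, Ebele.
Yetunde is living and takes 1/36.
Adaeze is living and takes 1/36.
Abiodun is living and takes 1/36.
Ebele is living and takes 1/36.
Uzoma is living and takes 1/9.
Temitope predeceased; the 1/3 allotted to Temitope's branch passes to Temitope's issue by representation.
The 1/3 is divided into 2 equal shares of 1/6 among Zainab, Dayo.
Zainab is living and takes 1/6.
Dayo predeceased; the 1/6 allotted to Dayo's branch passes to Dayo's issue by representation.
The 1/6 is divided into 2 equal shares of 1/12 among Folake, Ngozi.
Folake is living and takes 1/12.
Ngozi predeceased; the 1/12 allotted to Ngozi's branch passes to Ngozi's issue by representation.
The 1/12 is divided into 2 equal shares of 1/24 among Segun, Gbenga.
Segun is living and takes 1/24.
Gbenga is living and takes 1/24.
Jide is living and takes 1/3.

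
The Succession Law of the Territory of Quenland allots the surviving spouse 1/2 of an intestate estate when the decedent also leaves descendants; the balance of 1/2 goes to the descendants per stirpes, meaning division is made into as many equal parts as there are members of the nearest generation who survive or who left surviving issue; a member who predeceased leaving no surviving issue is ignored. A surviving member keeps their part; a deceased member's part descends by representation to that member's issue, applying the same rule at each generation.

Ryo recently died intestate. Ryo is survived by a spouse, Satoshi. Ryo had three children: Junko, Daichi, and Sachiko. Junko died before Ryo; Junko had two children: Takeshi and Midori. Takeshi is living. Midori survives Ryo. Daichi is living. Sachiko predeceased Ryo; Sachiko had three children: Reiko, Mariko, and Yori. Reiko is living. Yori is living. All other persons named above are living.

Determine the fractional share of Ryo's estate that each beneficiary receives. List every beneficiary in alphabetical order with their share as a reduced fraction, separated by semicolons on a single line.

Daichi 1/6; Mariko 1/18; Midori 1/12; Reiko 1/18; Satoshi 1/2; Takeshi 1/12; Yori 1/18

Satoshi, as surviving spouse, takes 1/2.
The remaining 1/2 passes to Ryo's descendants per stirpes.
The 1/2 is divided into 3 equal shares of 1/6 among Junko, Daichi, Sachiko.
Junko predeceased; the 1/6 allotted to Junko's branch passes to Junko's issue by representation.
The 1/6 is divided into 2 equal shares of 1/12 among Takeshi, Midori.
Takeshi is living and takes 1/12.
Midori is living and takes 1/12.
Daichi is living and takes 1/6.
Sachiko predeceased; the 1/6 allotted to Sachiko's branch passes to Sachiko's issue by representation.
The 1/6 is divided into 3 equal shares of 1/18 among Reiko, Mariko, Yori.
Reiko is living and takes 1/18.
Mariko is living and takes 1/18.
Yori is living and takes 1/18.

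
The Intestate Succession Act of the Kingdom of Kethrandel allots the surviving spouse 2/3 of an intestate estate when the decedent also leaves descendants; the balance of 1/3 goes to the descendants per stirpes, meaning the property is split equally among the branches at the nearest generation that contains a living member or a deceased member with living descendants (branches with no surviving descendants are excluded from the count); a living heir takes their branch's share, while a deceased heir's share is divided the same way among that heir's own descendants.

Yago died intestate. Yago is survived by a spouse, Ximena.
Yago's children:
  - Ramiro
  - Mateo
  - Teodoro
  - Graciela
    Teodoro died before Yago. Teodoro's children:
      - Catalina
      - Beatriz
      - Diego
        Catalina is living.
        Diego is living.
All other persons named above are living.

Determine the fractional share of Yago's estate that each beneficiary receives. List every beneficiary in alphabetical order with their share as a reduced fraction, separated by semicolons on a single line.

Beatriz 1/36; Catalina 1/36; Diego 1/36; Graciela 1/12; Mateo 1/12; Ramiro 1/12; Ximena 2/3

Ximena, as surviving spouse, takes 2/3.
The remaining 1/3 passes to Yago's descendants per stirpes.
The 1/3 is divided into 4 equal shares of 1/12 among Ramiro, Mateo, Teodoro, Graciela.
Ramiro is living and takes 1/12.
Mateo is living and takes 1/12.
Teodoro predeceased; the 1/12 allotted to Teodoro's branch passes to Teodoro's issue by representation.
The 1/12 is divided into 3 equal shares of 1/36 among Catalina, Beatriz, Diego.
Catalina is living and takes 1/36.
Beatriz is living and takes 1/36.
Diego is living and takes 1/36.
Graciela is living and takes 1/12.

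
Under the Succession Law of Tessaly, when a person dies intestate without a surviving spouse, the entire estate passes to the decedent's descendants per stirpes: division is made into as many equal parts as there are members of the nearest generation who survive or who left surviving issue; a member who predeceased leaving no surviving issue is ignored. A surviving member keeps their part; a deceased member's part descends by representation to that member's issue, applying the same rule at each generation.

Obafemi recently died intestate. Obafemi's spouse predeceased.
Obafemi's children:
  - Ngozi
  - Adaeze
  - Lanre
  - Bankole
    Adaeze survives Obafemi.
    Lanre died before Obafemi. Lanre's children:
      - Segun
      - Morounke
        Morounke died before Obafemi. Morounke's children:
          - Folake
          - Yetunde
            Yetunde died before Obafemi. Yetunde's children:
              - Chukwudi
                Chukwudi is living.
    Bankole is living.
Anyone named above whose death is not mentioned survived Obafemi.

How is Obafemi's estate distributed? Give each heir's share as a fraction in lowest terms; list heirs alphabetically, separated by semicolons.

Adaeze 1/4; Bankole 1/4; Chukwudi 1/16; Folake 1/16; Ngozi 1/4; Segun 1/8

There is no surviving spouse, so the entire estate passes to Obafemi's descendants per stirpes.
The estate is divided into 4 equal shares of 1/4 among Ngozi, Adaeze, Lanre, Bankole.
Ngozi is living and takes 1/4.
Adaeze is living and takes 1/4.
Lanre predeceased; the 1/4 allotted to Lanre's branch passes to Lanre's issue by representation.
The 1/4 is divided into 2 equal shares of 1/8 among Segun, Morounke.
Segun is living and takes 1/8.
Morounke predeceased; the 1/8 allotted to Morounke's branch passes to Morounke's issue by representation.
The 1/8 is divided into 2 equal shares of 1/16 among Folake, Yetunde.
Folake is living and takes 1/16.
Yetunde predeceased; the 1/16 allotted to Yetunde's branch passes to Yetunde's issue by representation.
Chukwudi is the sole taker at this level and receives the full 1/16.
Bankole is living and takes 1/4.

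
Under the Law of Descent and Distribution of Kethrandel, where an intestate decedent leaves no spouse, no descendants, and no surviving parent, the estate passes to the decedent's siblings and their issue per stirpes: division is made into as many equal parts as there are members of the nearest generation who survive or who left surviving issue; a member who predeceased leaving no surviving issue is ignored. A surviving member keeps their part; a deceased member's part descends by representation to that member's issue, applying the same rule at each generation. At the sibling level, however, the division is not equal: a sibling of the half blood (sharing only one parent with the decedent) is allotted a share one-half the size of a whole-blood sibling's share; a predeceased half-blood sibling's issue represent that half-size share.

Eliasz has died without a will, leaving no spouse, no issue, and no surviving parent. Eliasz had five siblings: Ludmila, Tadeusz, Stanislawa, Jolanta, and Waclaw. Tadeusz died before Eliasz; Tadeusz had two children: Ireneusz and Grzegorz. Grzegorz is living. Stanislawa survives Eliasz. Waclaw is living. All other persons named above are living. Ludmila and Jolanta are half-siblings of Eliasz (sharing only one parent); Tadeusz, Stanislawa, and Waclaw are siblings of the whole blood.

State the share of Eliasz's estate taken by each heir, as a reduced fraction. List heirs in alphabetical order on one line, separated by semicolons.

No spouse, descendants, or parent survives, so the estate passes to Eliasz's siblings per stirpes.
Half-blood siblings count for one-half the weight of whole-blood siblings at the initial division.
Dividing 1 in proportion to weights (total weight 4): Ludmila (weight 1/2) → 1/8; Tadeusz (weight 1) → 1/4; Stanislawa (weight 1) → 1/4; Jolanta (weight 1/2) → 1/8; Waclaw (weight 1) → 1/4.
Ludmila is living and takes 1/8.
Tadeusz predeceased; the 1/4 allotted to Tadeusz's branch passes to Tadeusz's issue by representation.
The 1/4 is divided into 2 equal shares of 1/8 among Ireneusz, Grzegorz.
Ireneusz is living and takes 1/8.
Grzegorz is living and takes 1/8.
Stanislawa is living and takes 1/4.
Jolanta is living and takes 1/8.
Waclaw is living and takes 1/4.

Grzegorz 1/8; Ireneusz 1/8; Jolanta 1/8; Ludmila 1/8; Stanislawa 1/4; Waclaw 1/4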